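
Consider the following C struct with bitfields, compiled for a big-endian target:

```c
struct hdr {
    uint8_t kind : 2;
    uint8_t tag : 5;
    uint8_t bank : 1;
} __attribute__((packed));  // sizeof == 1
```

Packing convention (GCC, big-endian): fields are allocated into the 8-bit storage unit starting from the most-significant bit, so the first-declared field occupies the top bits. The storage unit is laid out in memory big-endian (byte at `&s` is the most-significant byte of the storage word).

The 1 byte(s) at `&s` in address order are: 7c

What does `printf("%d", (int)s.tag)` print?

30

[0]=0x7c (big-endian) → word 0x7c
kind:2 @ bit 6 → (0x7c>>6)&0x3 = 0x1
tag:5 @ bit 1 → (0x7c>>1)&0x1f = 0x1e  ←
bank:1 @ bit 0 → (0x7c>>0)&0x1 = 0x0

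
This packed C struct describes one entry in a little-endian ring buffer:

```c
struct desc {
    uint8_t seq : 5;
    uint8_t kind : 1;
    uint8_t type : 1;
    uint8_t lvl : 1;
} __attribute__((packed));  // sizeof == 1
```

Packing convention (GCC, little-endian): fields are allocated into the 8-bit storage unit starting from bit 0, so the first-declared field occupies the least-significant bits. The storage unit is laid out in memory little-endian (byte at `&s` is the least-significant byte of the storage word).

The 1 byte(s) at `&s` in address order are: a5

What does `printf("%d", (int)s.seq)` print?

5

[0]=0xa5 (little-endian) → word 0xa5
seq:5 @ bit 0 → (0xa5>>0)&0x1f = 0x5  ←
kind:1 @ bit 5 → (0xa5>>5)&0x1 = 0x1
type:1 @ bit 6 → (0xa5>>6)&0x1 = 0x0
lvl:1 @ bit 7 → (0xa5>>7)&0x1 = 0x1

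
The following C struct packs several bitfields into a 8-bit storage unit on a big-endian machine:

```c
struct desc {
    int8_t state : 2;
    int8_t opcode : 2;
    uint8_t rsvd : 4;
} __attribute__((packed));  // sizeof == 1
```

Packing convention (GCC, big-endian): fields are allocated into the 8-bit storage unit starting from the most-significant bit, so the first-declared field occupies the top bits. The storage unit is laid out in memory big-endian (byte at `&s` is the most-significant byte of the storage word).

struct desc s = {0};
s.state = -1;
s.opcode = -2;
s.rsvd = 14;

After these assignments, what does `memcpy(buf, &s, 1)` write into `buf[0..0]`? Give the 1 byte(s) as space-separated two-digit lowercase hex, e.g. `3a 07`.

state (2b) val=-1 bits=0x3 at bit 6: 0xc0
opcode (2b) val=-2 bits=0x2 at bit 4: 0xe0
rsvd (4b) val=14 bits=0xe at bit 0: 0xee
word = 0xee → big-endian bytes:
  [0]=0xee

ee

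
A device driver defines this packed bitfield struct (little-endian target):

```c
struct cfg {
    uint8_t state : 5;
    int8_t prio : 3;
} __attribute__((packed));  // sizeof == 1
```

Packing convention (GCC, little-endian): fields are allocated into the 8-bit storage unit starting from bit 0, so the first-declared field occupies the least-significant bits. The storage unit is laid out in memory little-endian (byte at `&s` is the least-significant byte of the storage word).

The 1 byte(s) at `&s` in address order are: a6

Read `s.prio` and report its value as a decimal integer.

-3

[0]=0xa6 (little-endian) → word 0xa6
state:5 @ bit 0 → (0xa6>>0)&0x1f = 0x6
prio:3 @ bit 5 → (0xa6>>5)&0x7 = 0x5  ←
prio signed 3b, MSB=1: 5 - 8 = -3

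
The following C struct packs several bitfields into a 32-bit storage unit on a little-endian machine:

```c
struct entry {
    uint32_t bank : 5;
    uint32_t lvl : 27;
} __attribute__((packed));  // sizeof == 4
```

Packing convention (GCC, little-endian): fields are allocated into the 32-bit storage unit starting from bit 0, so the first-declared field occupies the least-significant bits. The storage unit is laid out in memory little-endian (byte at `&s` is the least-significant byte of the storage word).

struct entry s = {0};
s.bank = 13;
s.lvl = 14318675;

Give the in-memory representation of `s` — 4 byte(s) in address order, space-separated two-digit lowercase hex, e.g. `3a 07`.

6d 8a 4f 1b

bank (5b) val=13 bits=0xd at bit 0: 0x0000000d
lvl (27b) val=14318675 bits=0xda7c53 at bit 5: 0x1b4f8a6d
word = 0x1b4f8a6d → little-endian bytes:
  [0]=0x6d  [1]=0x8a  [2]=0x4f  [3]=0x1b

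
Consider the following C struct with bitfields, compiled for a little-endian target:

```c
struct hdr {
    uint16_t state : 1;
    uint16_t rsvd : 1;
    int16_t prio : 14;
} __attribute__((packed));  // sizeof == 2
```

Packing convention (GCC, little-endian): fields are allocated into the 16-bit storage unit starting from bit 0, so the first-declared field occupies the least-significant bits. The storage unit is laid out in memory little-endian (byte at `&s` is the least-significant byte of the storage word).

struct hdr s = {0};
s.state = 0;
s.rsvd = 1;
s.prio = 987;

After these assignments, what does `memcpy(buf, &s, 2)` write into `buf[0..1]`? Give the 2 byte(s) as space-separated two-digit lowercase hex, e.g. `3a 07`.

state:1 = 0 → 0x0 << 0 → word 0x0000
rsvd:1 = 1 → 0x1 << 1 → word 0x0002
prio:14 = 987 → 0x3db << 2 → word 0x0f6e
word = 0x0f6e → little-endian bytes:
  [0]=0x6e  [1]=0x0f

6e 0f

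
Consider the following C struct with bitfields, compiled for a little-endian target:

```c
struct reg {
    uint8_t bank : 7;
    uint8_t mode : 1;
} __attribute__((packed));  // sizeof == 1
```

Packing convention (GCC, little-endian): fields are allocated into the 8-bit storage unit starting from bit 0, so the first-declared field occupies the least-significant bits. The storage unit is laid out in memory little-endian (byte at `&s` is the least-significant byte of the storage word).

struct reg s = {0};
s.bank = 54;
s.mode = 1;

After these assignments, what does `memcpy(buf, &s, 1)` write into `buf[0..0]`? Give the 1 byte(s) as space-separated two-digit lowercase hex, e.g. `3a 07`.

bank:7 = 54 → 0x36 << 0 → word 0x36
mode:1 = 1 → 0x1 << 7 → word 0xb6
word = 0xb6 → little-endian bytes:
  [0]=0xb6

b6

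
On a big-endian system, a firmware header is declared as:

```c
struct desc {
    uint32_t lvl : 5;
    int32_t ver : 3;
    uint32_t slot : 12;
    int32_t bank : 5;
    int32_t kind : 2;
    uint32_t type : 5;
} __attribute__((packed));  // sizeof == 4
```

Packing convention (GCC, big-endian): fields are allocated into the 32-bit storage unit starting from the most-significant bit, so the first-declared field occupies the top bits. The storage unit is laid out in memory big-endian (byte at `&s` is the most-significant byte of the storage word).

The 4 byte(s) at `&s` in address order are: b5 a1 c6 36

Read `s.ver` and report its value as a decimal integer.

[0]=0xb5 [1]=0xa1 [2]=0xc6 [3]=0x36 (big-endian) → word 0xb5a1c636
lvl [27+:5] = (word>>27) & 0x1f = 22
ver [24+:3] = (word>>24) & 0x7 = 5  ←
slot [12+:12] = (word>>12) & 0xfff = 2588
bank [7+:5] = (word>>7) & 0x1f = 12
kind [5+:2] = (word>>5) & 0x3 = 1
type [0+:5] = (word>>0) & 0x1f = 22
ver signed 3b, MSB=1: 5 - 8 = -3

-3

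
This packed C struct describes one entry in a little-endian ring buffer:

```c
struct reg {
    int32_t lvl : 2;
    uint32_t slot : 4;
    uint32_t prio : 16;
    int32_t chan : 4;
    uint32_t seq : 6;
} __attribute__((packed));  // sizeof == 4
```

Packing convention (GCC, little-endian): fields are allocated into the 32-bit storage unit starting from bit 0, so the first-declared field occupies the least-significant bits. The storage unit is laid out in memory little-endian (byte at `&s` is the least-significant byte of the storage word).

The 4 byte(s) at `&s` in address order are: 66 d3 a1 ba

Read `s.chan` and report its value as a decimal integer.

-6

[0]=0x66 [1]=0xd3 [2]=0xa1 [3]=0xba (little-endian) → word 0xbaa1d366
lvl [0+:2] = (word>>0) & 0x3 = 2
slot [2+:4] = (word>>2) & 0xf = 9
prio [6+:16] = (word>>6) & 0xffff = 34637
chan [22+:4] = (word>>22) & 0xf = 10  ←
seq [26+:6] = (word>>26) & 0x3f = 46
chan signed 4b, MSB=1: 10 - 16 = -6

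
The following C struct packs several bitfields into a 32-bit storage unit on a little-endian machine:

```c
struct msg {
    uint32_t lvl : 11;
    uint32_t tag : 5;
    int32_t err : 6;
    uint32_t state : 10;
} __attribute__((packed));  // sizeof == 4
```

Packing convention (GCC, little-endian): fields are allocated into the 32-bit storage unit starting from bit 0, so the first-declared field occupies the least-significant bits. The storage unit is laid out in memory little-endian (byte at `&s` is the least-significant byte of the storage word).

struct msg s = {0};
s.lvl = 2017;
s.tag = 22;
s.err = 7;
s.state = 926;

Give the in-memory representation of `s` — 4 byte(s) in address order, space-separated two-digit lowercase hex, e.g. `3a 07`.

e1 b7 87 e7

lvl:11 = 2017 → 0x7e1 << 0 → word 0x000007e1
tag:5 = 22 → 0x16 << 11 → word 0x0000b7e1
err:6 = 7 → 0x7 << 16 → word 0x0007b7e1
state:10 = 926 → 0x39e << 22 → word 0xe787b7e1
word = 0xe787b7e1 → little-endian bytes:
  [0]=0xe1  [1]=0xb7  [2]=0x87  [3]=0xe7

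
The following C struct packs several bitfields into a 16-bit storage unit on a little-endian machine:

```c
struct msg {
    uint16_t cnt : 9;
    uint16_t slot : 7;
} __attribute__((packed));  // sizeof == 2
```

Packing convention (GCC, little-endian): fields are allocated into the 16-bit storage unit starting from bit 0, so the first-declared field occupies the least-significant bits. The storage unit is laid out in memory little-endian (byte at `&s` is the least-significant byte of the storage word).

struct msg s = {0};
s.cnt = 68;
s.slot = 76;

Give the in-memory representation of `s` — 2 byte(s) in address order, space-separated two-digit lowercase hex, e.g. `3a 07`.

[0+:9] cnt=68 & 0x1ff = 0x44; word=0x0044
[9+:7] slot=76 & 0x7f = 0x4c; word=0x9844
word = 0x9844 → little-endian bytes:
  [0]=0x44  [1]=0x98

44 98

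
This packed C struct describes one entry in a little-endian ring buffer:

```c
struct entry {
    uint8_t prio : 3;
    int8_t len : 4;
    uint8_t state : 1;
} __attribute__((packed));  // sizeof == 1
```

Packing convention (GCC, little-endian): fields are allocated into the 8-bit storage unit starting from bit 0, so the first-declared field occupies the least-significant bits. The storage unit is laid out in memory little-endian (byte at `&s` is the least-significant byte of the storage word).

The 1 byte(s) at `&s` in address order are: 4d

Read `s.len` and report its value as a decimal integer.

-7

[0]=0x4d (little-endian) → word 0x4d
prio:3 @ bit 0 → (0x4d>>0)&0x7 = 0x5
len:4 @ bit 3 → (0x4d>>3)&0xf = 0x9  ←
state:1 @ bit 7 → (0x4d>>7)&0x1 = 0x0
len signed 4b, MSB=1: 9 - 16 = -7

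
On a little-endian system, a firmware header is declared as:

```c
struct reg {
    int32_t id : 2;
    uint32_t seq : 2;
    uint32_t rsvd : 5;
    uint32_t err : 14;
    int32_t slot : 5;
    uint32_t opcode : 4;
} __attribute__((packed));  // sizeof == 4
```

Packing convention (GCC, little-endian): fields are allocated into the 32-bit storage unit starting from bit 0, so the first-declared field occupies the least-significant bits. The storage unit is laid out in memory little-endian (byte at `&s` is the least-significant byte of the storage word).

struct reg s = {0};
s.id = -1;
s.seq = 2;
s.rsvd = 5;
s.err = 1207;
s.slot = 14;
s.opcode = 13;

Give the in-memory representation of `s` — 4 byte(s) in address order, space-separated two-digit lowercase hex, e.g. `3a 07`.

5b 6e 09 d7

id:2 = -1 → 0x3 << 0 → word 0x00000003
seq:2 = 2 → 0x2 << 2 → word 0x0000000b
rsvd:5 = 5 → 0x5 << 4 → word 0x0000005b
err:14 = 1207 → 0x4b7 << 9 → word 0x00096e5b
slot:5 = 14 → 0xe << 23 → word 0x07096e5b
opcode:4 = 13 → 0xd << 28 → word 0xd7096e5b
word = 0xd7096e5b → little-endian bytes:
  [0]=0x5b  [1]=0x6e  [2]=0x09  [3]=0xd7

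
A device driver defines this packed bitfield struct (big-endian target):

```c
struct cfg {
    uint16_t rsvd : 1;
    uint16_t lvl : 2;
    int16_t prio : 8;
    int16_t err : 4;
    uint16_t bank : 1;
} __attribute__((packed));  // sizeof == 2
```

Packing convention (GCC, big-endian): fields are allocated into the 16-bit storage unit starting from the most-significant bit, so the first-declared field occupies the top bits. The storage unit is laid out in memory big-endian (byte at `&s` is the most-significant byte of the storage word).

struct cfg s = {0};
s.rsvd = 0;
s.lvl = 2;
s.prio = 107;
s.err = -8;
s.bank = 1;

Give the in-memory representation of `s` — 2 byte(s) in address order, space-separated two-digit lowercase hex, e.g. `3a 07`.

rsvd (1b) val=0 bits=0x0 at bit 15: 0x0000
lvl (2b) val=2 bits=0x2 at bit 13: 0x4000
prio (8b) val=107 bits=0x6b at bit 5: 0x4d60
err (4b) val=-8 bits=0x8 at bit 1: 0x4d70
bank (1b) val=1 bits=0x1 at bit 0: 0x4d71
word = 0x4d71 → big-endian bytes:
  [0]=0x4d  [1]=0x71

4d 71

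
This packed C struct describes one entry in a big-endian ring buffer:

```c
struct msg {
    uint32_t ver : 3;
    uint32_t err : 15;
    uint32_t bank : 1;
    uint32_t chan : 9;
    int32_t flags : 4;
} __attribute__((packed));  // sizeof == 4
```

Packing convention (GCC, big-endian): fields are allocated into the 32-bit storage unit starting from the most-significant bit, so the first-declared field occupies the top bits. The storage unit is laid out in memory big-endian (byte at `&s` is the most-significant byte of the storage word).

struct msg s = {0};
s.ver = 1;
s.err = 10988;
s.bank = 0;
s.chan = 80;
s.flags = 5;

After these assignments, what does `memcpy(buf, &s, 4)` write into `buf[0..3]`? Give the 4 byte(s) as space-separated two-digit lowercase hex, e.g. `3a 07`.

2a bb 05 05

[29+:3] ver=1 & 0x7 = 0x1; word=0x20000000
[14+:15] err=10988 & 0x7fff = 0x2aec; word=0x2abb0000
[13+:1] bank=0 & 0x1 = 0x0; word=0x2abb0000
[4+:9] chan=80 & 0x1ff = 0x50; word=0x2abb0500
[0+:4] flags=5 & 0xf = 0x5; word=0x2abb0505
word = 0x2abb0505 → big-endian bytes:
  [0]=0x2a  [1]=0xbb  [2]=0x05  [3]=0x05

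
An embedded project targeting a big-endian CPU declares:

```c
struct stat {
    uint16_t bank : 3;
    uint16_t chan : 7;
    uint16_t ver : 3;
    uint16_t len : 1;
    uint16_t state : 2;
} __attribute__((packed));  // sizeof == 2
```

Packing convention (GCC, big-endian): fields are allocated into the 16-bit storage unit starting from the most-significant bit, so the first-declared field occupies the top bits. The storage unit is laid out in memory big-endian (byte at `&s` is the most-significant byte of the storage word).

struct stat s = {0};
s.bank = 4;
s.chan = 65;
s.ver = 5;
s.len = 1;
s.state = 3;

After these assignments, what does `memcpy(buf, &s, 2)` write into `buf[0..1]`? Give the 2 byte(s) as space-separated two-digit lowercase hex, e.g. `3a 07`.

90 6f

bank (3b) val=4 bits=0x4 at bit 13: 0x8000
chan (7b) val=65 bits=0x41 at bit 6: 0x9040
ver (3b) val=5 bits=0x5 at bit 3: 0x9068
len (1b) val=1 bits=0x1 at bit 2: 0x906c
state (2b) val=3 bits=0x3 at bit 0: 0x906f
word = 0x906f → big-endian bytes:
  [0]=0x90  [1]=0x6f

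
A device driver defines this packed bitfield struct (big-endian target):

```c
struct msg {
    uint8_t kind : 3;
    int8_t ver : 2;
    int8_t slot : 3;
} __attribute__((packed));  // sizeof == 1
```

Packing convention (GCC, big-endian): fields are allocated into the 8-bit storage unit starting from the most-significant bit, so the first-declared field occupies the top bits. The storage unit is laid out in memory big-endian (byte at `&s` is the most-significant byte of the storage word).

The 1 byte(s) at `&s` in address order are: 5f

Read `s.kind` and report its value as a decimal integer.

2

[0]=0x5f (big-endian) → word 0x5f
kind:3 @ bit 5 → (0x5f>>5)&0x7 = 0x2  ←
ver:2 @ bit 3 → (0x5f>>3)&0x3 = 0x3
slot:3 @ bit 0 → (0x5f>>0)&0x7 = 0x7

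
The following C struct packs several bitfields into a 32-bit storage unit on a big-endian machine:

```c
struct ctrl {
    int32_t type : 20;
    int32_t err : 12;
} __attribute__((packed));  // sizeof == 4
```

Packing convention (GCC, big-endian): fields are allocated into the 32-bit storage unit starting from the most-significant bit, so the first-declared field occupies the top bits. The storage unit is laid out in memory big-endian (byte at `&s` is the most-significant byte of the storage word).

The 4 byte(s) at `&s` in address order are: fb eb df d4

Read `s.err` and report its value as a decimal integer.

-44

[0]=0xfb [1]=0xeb [2]=0xdf [3]=0xd4 (big-endian) → word 0xfbebdfd4
type:20 @ bit 12 → (0xfbebdfd4>>12)&0xfffff = 0xfbebd
err:12 @ bit 0 → (0xfbebdfd4>>0)&0xfff = 0xfd4  ←
err signed 12b, MSB=1: 4052 - 4096 = -44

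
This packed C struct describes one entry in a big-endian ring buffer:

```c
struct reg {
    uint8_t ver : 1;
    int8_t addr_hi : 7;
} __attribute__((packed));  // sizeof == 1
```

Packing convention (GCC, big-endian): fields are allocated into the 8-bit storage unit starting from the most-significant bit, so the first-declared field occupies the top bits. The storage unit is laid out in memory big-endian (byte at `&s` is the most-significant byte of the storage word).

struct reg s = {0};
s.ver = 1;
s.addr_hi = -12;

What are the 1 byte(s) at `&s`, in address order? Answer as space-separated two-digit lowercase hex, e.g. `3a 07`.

[7+:1] ver=1 & 0x1 = 0x1; word=0x80
[0+:7] addr_hi=-12 & 0x7f = 0x74; word=0xf4
word = 0xf4 → big-endian bytes:
  [0]=0xf4

f4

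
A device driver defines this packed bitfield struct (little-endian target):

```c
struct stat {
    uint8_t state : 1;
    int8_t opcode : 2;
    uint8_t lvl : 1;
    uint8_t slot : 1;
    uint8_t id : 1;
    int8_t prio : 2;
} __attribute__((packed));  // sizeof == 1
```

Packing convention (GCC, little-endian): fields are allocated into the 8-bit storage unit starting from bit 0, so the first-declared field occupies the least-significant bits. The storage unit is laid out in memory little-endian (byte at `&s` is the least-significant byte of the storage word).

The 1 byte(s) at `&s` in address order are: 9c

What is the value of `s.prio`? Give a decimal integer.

[0]=0x9c (little-endian) → word 0x9c
state [0+:1] = (word>>0) & 0x1 = 0
opcode [1+:2] = (word>>1) & 0x3 = 2
lvl [3+:1] = (word>>3) & 0x1 = 1
slot [4+:1] = (word>>4) & 0x1 = 1
id [5+:1] = (word>>5) & 0x1 = 0
prio [6+:2] = (word>>6) & 0x3 = 2  ←
prio signed 2b, MSB=1: 2 - 4 = -2

-2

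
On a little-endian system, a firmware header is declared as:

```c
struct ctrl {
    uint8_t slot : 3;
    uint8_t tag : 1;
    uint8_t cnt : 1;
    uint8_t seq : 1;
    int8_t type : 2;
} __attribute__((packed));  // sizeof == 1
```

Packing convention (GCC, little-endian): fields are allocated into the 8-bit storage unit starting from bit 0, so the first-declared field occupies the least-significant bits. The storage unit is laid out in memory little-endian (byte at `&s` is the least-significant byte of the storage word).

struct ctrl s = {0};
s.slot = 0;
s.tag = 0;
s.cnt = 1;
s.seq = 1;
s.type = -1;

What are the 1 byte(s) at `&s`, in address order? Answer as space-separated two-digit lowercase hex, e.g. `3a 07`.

f0

slot (3b) val=0 bits=0x0 at bit 0: 0x00
tag (1b) val=0 bits=0x0 at bit 3: 0x00
cnt (1b) val=1 bits=0x1 at bit 4: 0x10
seq (1b) val=1 bits=0x1 at bit 5: 0x30
type (2b) val=-1 bits=0x3 at bit 6: 0xf0
word = 0xf0 → little-endian bytes:
  [0]=0xf0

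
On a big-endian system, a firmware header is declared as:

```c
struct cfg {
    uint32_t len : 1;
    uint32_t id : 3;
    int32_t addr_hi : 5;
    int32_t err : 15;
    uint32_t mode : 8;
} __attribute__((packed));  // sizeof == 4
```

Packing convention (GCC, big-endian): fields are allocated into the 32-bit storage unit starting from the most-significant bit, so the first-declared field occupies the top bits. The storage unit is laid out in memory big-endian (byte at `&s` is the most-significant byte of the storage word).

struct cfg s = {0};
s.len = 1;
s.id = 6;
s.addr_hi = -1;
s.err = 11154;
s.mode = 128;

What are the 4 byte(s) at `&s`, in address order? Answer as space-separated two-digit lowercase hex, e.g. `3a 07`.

[31+:1] len=1 & 0x1 = 0x1; word=0x80000000
[28+:3] id=6 & 0x7 = 0x6; word=0xe0000000
[23+:5] addr_hi=-1 & 0x1f = 0x1f; word=0xef800000
[8+:15] err=11154 & 0x7fff = 0x2b92; word=0xefab9200
[0+:8] mode=128 & 0xff = 0x80; word=0xefab9280
word = 0xefab9280 → big-endian bytes:
  [0]=0xef  [1]=0xab  [2]=0x92  [3]=0x80

ef ab 92 80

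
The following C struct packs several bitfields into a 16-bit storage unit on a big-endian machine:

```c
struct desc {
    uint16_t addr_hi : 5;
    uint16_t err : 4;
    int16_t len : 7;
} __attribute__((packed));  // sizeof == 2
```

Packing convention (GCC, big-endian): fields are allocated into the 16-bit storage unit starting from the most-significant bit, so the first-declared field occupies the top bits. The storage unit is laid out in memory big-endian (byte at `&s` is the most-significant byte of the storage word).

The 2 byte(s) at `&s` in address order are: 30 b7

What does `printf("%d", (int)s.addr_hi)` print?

6

[0]=0x30 [1]=0xb7 (big-endian) → word 0x30b7
addr_hi [11+:5] = (word>>11) & 0x1f = 6  ←
err [7+:4] = (word>>7) & 0xf = 1
len [0+:7] = (word>>0) & 0x7f = 55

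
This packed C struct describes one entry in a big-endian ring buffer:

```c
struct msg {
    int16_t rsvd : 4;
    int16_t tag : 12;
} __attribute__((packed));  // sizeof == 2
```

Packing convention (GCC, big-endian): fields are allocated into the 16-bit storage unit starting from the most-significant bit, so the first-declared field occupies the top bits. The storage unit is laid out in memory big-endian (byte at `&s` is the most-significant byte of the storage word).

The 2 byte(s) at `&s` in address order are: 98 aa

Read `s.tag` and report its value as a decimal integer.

-1878

[0]=0x98 [1]=0xaa (big-endian) → word 0x98aa
rsvd [12+:4] = (word>>12) & 0xf = 9
tag [0+:12] = (word>>0) & 0xfff = 2218  ←
tag signed 12b, MSB=1: 2218 - 4096 = -1878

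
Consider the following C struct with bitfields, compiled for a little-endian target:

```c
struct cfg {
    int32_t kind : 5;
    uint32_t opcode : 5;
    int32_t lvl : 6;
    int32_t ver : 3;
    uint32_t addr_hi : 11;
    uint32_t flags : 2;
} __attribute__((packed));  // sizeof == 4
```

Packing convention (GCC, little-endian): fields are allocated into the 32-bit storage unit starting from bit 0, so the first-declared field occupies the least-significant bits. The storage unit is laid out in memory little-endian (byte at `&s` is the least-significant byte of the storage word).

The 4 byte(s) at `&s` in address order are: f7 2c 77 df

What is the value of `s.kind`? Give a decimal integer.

[0]=0xf7 [1]=0x2c [2]=0x77 [3]=0xdf (little-endian) → word 0xdf772cf7
kind [0+:5] = (word>>0) & 0x1f = 23  ←
opcode [5+:5] = (word>>5) & 0x1f = 7
lvl [10+:6] = (word>>10) & 0x3f = 11
ver [16+:3] = (word>>16) & 0x7 = 7
addr_hi [19+:11] = (word>>19) & 0x7ff = 1006
flags [30+:2] = (word>>30) & 0x3 = 3
kind signed 5b, MSB=1: 23 - 32 = -9

-9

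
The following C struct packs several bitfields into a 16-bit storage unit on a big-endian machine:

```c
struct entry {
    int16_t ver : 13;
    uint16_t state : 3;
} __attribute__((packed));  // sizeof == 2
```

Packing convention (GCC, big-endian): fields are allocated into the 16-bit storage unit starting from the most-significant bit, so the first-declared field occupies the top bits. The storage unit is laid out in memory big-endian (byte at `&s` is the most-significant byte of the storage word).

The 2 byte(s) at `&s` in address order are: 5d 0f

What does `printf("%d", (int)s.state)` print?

7

[0]=0x5d [1]=0x0f (big-endian) → word 0x5d0f
ver [3+:13] = (word>>3) & 0x1fff = 2977
state [0+:3] = (word>>0) & 0x7 = 7  ←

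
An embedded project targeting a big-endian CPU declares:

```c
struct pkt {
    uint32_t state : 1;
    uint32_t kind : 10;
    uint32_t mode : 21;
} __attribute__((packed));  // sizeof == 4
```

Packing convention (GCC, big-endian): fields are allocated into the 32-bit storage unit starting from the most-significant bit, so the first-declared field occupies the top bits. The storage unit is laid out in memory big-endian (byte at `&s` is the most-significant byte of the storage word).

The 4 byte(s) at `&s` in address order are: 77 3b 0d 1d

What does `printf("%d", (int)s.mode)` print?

[0]=0x77 [1]=0x3b [2]=0x0d [3]=0x1d (big-endian) → word 0x773b0d1d
state:1 @ bit 31 → (0x773b0d1d>>31)&0x1 = 0x0
kind:10 @ bit 21 → (0x773b0d1d>>21)&0x3ff = 0x3b9
mode:21 @ bit 0 → (0x773b0d1d>>0)&0x1fffff = 0x1b0d1d  ←

1772829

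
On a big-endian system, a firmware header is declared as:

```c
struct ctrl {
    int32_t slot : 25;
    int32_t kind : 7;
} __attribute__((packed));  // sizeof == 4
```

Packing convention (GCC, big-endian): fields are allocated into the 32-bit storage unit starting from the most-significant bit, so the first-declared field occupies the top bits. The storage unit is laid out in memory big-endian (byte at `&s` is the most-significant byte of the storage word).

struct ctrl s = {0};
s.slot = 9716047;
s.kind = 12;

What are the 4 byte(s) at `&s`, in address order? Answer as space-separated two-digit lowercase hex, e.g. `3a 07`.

slot (25b) val=9716047 bits=0x94414f at bit 7: 0x4a20a780
kind (7b) val=12 bits=0xc at bit 0: 0x4a20a78c
word = 0x4a20a78c → big-endian bytes:
  [0]=0x4a  [1]=0x20  [2]=0xa7  [3]=0x8c

4a 20 a7 8c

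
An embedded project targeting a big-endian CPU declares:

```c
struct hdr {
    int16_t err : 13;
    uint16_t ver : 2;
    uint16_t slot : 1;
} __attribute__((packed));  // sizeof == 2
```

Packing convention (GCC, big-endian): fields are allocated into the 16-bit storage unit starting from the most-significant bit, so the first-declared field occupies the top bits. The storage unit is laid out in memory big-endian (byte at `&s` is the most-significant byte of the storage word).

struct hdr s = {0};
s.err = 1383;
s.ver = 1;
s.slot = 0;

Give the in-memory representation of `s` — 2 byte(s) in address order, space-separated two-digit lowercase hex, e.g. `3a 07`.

2b 3a

[3+:13] err=1383 & 0x1fff = 0x567; word=0x2b38
[1+:2] ver=1 & 0x3 = 0x1; word=0x2b3a
[0+:1] slot=0 & 0x1 = 0x0; word=0x2b3a
word = 0x2b3a → big-endian bytes:
  [0]=0x2b  [1]=0x3a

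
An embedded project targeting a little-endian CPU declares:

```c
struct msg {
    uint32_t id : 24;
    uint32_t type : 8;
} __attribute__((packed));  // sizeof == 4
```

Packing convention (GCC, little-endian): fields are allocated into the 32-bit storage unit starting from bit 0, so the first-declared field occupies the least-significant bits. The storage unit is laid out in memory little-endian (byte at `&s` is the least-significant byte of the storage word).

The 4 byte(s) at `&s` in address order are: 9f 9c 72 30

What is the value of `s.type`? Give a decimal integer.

48

[0]=0x9f [1]=0x9c [2]=0x72 [3]=0x30 (little-endian) → word 0x30729c9f
id [0+:24] = (word>>0) & 0xffffff = 7511199
type [24+:8] = (word>>24) & 0xff = 48  ←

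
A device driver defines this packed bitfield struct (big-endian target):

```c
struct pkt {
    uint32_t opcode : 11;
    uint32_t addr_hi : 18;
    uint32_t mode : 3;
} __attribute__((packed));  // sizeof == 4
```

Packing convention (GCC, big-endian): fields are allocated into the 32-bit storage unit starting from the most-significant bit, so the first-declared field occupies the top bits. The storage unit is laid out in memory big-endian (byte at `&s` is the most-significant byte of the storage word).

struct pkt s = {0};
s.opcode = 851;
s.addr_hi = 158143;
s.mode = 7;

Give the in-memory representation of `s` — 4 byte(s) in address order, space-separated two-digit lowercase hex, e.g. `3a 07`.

opcode:11 = 851 → 0x353 << 21 → word 0x6a600000
addr_hi:18 = 158143 → 0x269bf << 3 → word 0x6a734df8
mode:3 = 7 → 0x7 << 0 → word 0x6a734dff
word = 0x6a734dff → big-endian bytes:
  [0]=0x6a  [1]=0x73  [2]=0x4d  [3]=0xff

6a 73 4d ff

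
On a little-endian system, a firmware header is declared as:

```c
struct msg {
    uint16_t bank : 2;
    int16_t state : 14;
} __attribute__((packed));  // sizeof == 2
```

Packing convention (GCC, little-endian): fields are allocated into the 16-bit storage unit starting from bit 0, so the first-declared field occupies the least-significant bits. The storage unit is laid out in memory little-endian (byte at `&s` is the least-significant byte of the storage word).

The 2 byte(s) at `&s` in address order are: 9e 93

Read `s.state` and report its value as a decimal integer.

[0]=0x9e [1]=0x93 (little-endian) → word 0x939e
bank:2 @ bit 0 → (0x939e>>0)&0x3 = 0x2
state:14 @ bit 2 → (0x939e>>2)&0x3fff = 0x24e7  ←
state signed 14b, MSB=1: 9447 - 16384 = -6937

-6937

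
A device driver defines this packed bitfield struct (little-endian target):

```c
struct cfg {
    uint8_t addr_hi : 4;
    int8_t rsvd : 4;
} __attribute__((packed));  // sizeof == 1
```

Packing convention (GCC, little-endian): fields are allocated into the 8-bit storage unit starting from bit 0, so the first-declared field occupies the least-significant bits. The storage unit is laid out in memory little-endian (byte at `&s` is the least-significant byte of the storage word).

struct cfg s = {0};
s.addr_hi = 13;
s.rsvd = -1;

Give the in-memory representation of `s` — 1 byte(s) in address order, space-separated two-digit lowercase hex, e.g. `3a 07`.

fd

addr_hi (4b) val=13 bits=0xd at bit 0: 0x0d
rsvd (4b) val=-1 bits=0xf at bit 4: 0xfd
word = 0xfd → little-endian bytes:
  [0]=0xfd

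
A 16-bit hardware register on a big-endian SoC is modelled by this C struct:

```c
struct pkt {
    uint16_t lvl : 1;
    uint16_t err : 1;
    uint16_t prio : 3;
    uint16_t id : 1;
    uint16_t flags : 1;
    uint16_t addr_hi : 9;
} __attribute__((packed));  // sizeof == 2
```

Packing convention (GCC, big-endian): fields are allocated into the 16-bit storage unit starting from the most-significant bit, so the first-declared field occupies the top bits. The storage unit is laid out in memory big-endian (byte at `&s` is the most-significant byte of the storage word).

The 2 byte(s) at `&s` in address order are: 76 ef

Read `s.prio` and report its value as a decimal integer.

6

[0]=0x76 [1]=0xef (big-endian) → word 0x76ef
lvl:1 @ bit 15 → (0x76ef>>15)&0x1 = 0x0
err:1 @ bit 14 → (0x76ef>>14)&0x1 = 0x1
prio:3 @ bit 11 → (0x76ef>>11)&0x7 = 0x6  ←
id:1 @ bit 10 → (0x76ef>>10)&0x1 = 0x1
flags:1 @ bit 9 → (0x76ef>>9)&0x1 = 0x1
addr_hi:9 @ bit 0 → (0x76ef>>0)&0x1ff = 0xef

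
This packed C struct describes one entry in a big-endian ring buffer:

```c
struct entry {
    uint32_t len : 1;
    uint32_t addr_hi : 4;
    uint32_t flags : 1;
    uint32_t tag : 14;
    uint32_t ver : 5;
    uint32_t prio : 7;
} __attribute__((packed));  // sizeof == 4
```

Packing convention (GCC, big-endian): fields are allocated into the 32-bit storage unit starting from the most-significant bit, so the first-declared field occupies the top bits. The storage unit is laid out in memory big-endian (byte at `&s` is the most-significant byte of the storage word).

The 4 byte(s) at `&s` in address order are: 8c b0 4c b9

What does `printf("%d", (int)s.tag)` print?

2820

[0]=0x8c [1]=0xb0 [2]=0x4c [3]=0xb9 (big-endian) → word 0x8cb04cb9
len [31+:1] = (word>>31) & 0x1 = 1
addr_hi [27+:4] = (word>>27) & 0xf = 1
flags [26+:1] = (word>>26) & 0x1 = 1
tag [12+:14] = (word>>12) & 0x3fff = 2820  ←
ver [7+:5] = (word>>7) & 0x1f = 25
prio [0+:7] = (word>>0) & 0x7f = 57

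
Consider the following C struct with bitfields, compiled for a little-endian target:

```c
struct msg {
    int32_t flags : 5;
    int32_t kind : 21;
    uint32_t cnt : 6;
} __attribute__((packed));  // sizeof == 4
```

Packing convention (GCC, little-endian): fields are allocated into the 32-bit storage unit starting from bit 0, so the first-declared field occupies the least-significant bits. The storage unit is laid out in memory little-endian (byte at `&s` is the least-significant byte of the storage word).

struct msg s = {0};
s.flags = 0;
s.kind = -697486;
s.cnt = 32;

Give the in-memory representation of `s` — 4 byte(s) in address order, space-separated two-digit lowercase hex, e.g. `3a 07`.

flags:5 = 0 → 0x0 << 0 → word 0x00000000
kind:21 = -697486 → 0x155b72 << 5 → word 0x02ab6e40
cnt:6 = 32 → 0x20 << 26 → word 0x82ab6e40
word = 0x82ab6e40 → little-endian bytes:
  [0]=0x40  [1]=0x6e  [2]=0xab  [3]=0x82

40 6e ab 82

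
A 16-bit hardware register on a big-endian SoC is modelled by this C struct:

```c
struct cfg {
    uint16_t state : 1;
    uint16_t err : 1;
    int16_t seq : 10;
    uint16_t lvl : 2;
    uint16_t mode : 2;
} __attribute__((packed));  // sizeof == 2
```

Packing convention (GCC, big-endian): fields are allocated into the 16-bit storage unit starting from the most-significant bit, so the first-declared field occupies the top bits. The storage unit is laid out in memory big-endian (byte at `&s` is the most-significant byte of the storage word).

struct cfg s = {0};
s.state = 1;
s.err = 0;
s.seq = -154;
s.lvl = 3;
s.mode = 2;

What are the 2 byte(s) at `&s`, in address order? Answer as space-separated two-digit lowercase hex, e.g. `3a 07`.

[15+:1] state=1 & 0x1 = 0x1; word=0x8000
[14+:1] err=0 & 0x1 = 0x0; word=0x8000
[4+:10] seq=-154 & 0x3ff = 0x366; word=0xb660
[2+:2] lvl=3 & 0x3 = 0x3; word=0xb66c
[0+:2] mode=2 & 0x3 = 0x2; word=0xb66e
word = 0xb66e → big-endian bytes:
  [0]=0xb6  [1]=0x6e

b6 6e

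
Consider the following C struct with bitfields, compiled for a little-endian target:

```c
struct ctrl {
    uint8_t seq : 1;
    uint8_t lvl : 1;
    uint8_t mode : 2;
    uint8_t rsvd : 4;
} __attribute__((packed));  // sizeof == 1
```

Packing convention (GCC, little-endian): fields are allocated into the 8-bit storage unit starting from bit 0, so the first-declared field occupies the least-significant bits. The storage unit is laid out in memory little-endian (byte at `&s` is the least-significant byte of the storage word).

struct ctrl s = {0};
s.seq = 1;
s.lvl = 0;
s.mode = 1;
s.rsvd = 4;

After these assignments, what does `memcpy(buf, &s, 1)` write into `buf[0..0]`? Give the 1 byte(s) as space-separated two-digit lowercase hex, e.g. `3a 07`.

[0+:1] seq=1 & 0x1 = 0x1; word=0x01
[1+:1] lvl=0 & 0x1 = 0x0; word=0x01
[2+:2] mode=1 & 0x3 = 0x1; word=0x05
[4+:4] rsvd=4 & 0xf = 0x4; word=0x45
word = 0x45 → little-endian bytes:
  [0]=0x45

45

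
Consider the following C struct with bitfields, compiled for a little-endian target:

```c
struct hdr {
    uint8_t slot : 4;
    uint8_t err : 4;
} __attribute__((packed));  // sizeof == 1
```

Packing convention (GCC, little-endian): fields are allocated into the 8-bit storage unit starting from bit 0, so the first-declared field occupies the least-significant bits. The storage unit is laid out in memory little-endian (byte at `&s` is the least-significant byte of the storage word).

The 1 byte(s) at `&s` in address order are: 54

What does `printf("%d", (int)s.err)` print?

[0]=0x54 (little-endian) → word 0x54
slot:4 @ bit 0 → (0x54>>0)&0xf = 0x4
err:4 @ bit 4 → (0x54>>4)&0xf = 0x5  ←

5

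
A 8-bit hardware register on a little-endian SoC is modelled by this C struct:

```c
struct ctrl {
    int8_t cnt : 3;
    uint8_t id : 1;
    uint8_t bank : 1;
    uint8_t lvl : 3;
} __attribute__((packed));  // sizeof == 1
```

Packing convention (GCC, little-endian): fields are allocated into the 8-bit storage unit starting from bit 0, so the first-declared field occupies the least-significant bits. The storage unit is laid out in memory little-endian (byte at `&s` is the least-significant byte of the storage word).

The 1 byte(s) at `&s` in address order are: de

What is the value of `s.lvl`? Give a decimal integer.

[0]=0xde (little-endian) → word 0xde
cnt:3 @ bit 0 → (0xde>>0)&0x7 = 0x6
id:1 @ bit 3 → (0xde>>3)&0x1 = 0x1
bank:1 @ bit 4 → (0xde>>4)&0x1 = 0x1
lvl:3 @ bit 5 → (0xde>>5)&0x7 = 0x6  ←

6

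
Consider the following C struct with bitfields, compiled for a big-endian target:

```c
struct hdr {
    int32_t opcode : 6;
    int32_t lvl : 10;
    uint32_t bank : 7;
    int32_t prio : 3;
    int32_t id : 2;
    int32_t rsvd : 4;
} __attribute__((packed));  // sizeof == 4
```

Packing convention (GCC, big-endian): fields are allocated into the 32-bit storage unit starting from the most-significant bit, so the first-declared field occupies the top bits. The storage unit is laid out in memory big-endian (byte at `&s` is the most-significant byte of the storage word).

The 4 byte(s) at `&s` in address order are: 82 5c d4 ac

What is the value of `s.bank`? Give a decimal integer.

[0]=0x82 [1]=0x5c [2]=0xd4 [3]=0xac (big-endian) → word 0x825cd4ac
opcode [26+:6] = (word>>26) & 0x3f = 32
lvl [16+:10] = (word>>16) & 0x3ff = 604
bank [9+:7] = (word>>9) & 0x7f = 106  ←
prio [6+:3] = (word>>6) & 0x7 = 2
id [4+:2] = (word>>4) & 0x3 = 2
rsvd [0+:4] = (word>>0) & 0xf = 12

106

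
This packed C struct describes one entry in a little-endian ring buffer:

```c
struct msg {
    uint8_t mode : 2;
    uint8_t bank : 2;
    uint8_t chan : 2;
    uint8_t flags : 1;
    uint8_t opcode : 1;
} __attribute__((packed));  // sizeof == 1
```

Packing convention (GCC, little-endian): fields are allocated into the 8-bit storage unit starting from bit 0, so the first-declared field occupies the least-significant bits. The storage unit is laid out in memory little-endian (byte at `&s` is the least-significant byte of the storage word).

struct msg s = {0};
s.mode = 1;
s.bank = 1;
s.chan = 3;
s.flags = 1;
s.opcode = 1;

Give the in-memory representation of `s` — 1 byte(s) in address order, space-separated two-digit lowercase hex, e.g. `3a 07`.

f5

mode (2b) val=1 bits=0x1 at bit 0: 0x01
bank (2b) val=1 bits=0x1 at bit 2: 0x05
chan (2b) val=3 bits=0x3 at bit 4: 0x35
flags (1b) val=1 bits=0x1 at bit 6: 0x75
opcode (1b) val=1 bits=0x1 at bit 7: 0xf5
word = 0xf5 → little-endian bytes:
  [0]=0xf5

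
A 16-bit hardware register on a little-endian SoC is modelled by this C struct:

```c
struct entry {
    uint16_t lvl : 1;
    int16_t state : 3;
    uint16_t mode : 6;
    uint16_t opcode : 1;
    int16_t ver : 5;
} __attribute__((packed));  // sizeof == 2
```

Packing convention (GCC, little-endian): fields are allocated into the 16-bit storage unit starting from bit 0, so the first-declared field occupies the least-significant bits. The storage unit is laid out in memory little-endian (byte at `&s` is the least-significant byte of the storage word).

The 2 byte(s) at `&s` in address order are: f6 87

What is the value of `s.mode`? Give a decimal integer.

[0]=0xf6 [1]=0x87 (little-endian) → word 0x87f6
lvl [0+:1] = (word>>0) & 0x1 = 0
state [1+:3] = (word>>1) & 0x7 = 3
mode [4+:6] = (word>>4) & 0x3f = 63  ←
opcode [10+:1] = (word>>10) & 0x1 = 1
ver [11+:5] = (word>>11) & 0x1f = 16

63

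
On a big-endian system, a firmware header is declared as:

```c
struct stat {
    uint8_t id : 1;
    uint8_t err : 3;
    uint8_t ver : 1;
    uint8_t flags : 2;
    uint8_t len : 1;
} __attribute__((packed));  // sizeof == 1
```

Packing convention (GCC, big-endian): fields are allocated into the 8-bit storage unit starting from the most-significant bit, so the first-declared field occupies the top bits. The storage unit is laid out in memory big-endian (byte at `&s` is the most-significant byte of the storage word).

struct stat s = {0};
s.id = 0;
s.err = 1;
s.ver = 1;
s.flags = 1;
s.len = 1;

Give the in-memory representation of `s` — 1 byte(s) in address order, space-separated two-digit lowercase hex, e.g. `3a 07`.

1b

[7+:1] id=0 & 0x1 = 0x0; word=0x00
[4+:3] err=1 & 0x7 = 0x1; word=0x10
[3+:1] ver=1 & 0x1 = 0x1; word=0x18
[1+:2] flags=1 & 0x3 = 0x1; word=0x1a
[0+:1] len=1 & 0x1 = 0x1; word=0x1b
word = 0x1b → big-endian bytes:
  [0]=0x1b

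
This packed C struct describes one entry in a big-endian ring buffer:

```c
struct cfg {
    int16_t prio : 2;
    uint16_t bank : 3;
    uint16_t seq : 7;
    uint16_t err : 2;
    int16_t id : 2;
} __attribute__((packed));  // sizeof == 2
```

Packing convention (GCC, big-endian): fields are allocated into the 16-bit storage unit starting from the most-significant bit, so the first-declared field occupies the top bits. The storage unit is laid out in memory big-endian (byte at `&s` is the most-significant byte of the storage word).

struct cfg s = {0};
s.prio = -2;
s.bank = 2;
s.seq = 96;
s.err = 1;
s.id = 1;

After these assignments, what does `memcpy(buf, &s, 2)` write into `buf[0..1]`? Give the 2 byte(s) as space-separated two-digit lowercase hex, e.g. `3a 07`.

prio:2 = -2 → 0x2 << 14 → word 0x8000
bank:3 = 2 → 0x2 << 11 → word 0x9000
seq:7 = 96 → 0x60 << 4 → word 0x9600
err:2 = 1 → 0x1 << 2 → word 0x9604
id:2 = 1 → 0x1 << 0 → word 0x9605
word = 0x9605 → big-endian bytes:
  [0]=0x96  [1]=0x05

96 05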